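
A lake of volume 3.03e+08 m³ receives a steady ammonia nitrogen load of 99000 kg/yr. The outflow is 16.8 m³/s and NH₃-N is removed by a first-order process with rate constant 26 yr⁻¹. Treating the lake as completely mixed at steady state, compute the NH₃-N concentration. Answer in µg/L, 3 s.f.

Outflow Q = 16.8 m³/s × 3.156e+07 s/yr = 5.302e+08 m³/yr.
Steady-state CSTR mass balance: W = Q·C + k·V·C, so C = W/(Q + kV).
Q + kV = 5.302e+08 + 26·3.03e+08 = 8.408e+09 m³/yr.
C = 99000/8.408e+09 = 1.177e-05 kg/m³ = 0.01177 mg/L = 11.77 µg/L.

11.8 µg/L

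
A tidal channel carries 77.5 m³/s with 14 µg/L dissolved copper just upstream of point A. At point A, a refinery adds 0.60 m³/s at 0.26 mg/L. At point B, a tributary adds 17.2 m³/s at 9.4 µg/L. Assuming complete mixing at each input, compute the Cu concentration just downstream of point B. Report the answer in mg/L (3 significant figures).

0.0147 mg/L

14 µg/L = 0.014 mg/L.
After input A: C = (77.5·0.014 + 0.6·0.26) / 78.1 = 0.01589 mg/L.
9.4 µg/L = 0.0094 mg/L.
After input B: C = (78.1·0.01589 + 17.2·0.0094) / 95.3 = 0.01472 mg/L.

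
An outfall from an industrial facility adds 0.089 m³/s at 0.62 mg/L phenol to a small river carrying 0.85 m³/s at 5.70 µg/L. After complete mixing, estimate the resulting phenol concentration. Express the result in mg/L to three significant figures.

0.0639 mg/L

5.70 µg/L = 0.0057 mg/L.
Conservation of mass across the mixing zone: C = (0.089·0.62 + 0.85·0.0057) / (0.089 + 0.85) = 0.06003/0.939 = 0.06392 mg/L.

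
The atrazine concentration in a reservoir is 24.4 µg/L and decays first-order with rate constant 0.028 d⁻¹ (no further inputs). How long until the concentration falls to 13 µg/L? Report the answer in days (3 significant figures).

22.5 d

t = ln(C₀/C)/k = ln(24.4/13)/0.028 = 0.6296/0.028 = 22.49 d.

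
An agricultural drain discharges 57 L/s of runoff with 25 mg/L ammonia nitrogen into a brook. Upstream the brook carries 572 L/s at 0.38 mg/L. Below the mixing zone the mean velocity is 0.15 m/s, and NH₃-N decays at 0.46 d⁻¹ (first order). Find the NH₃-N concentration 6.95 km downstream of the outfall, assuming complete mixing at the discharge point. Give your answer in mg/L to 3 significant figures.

57 L/s = 0.057 m³/s.
572 L/s = 0.572 m³/s.
After complete mixing, C₀ = (0.057·25 + 0.572·0.38) / 0.629 = 2.611 mg/L.
Travel time t = 6950 m / 0.15 m/s = 4.633e+04 s = 0.5363 d.
C = 2.611·exp(−0.46·0.5363) = 2.611·0.7814 = 2.04 mg/L.

2.04 mg/L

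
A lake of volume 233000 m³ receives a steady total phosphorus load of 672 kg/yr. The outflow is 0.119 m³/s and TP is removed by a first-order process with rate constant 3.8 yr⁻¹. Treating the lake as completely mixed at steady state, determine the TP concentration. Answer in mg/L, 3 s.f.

0.145 mg/L

Outflow Q = 0.119 m³/s × 3.156e+07 s/yr = 3.755e+06 m³/yr.
Steady-state CSTR mass balance: W = Q·C + k·V·C, so C = W/(Q + kV).
Q + kV = 3.755e+06 + 3.8·233000 = 4.641e+06 m³/yr.
C = 672/4.641e+06 = 0.0001448 kg/m³ = 0.1448 mg/L.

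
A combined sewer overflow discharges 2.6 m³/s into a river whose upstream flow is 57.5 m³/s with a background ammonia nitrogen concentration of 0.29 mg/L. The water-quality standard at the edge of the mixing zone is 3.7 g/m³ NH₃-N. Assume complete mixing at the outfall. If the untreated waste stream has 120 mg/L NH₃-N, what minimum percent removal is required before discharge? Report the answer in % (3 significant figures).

34.1 %

Mass balance: 3.7·60.1 = 2.6·Cₑ + 57.5·0.29.
Cₑ = (222.4 − 16.67) / 2.6 = 79.11 mg/L.
Required removal = 1 − 79.11/120 = 34.07 %.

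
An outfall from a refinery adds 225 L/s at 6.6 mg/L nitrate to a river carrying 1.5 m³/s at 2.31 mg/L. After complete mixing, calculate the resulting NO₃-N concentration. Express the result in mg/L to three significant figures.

2.87 mg/L

225 L/s = 0.225 m³/s.
Flow-weighted mixing gives C = (0.225·6.6 + 1.5·2.31) / (0.225 + 1.5) = 4.95/1.725 = 2.87 mg/L.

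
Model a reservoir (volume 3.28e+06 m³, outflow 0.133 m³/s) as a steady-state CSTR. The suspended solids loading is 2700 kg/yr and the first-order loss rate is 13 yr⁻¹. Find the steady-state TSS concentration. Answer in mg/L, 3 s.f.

Outflow Q = 0.133 m³/s × 3.156e+07 s/yr = 4.197e+06 m³/yr.
Steady-state CSTR mass balance: W = Q·C + k·V·C, so C = W/(Q + kV).
Q + kV = 4.197e+06 + 13·3.28e+06 = 4.684e+07 m³/yr.
C = 2700/4.684e+07 = 5.765e-05 kg/m³ = 0.05765 mg/L.

0.0576 mg/L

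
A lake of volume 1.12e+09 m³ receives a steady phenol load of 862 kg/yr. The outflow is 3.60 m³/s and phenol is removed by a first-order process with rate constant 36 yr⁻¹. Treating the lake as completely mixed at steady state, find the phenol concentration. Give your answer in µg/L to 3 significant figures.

Outflow Q = 3.60 m³/s × 3.156e+07 s/yr = 1.136e+08 m³/yr.
Steady-state CSTR mass balance: W = Q·C + k·V·C, so C = W/(Q + kV).
Q + kV = 1.136e+08 + 36·1.12e+09 = 4.043e+10 m³/yr.
C = 862/4.043e+10 = 2.132e-08 kg/m³ = 2.132e-05 mg/L = 0.02132 µg/L.

0.0213 µg/L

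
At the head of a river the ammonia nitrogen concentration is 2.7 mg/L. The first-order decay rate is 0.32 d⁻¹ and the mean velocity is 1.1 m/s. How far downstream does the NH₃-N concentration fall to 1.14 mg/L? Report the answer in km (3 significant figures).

From C = C₀·e^(−kt), t = ln(C₀/C)/k = ln(2.7/1.14)/0.32 = 0.8622/0.32 = 2.694 d.
Distance = v·t = 1.1 m/s × 2.328e+05 s = 2.561e+05 m = 256.1 km.

256 km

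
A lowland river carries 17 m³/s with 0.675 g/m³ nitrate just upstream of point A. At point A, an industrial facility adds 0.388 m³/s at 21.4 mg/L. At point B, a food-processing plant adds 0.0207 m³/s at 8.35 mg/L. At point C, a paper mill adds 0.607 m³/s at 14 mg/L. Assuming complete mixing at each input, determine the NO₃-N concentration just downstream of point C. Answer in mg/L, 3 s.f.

After input A: C = (17·0.675 + 0.388·21.4) / 17.39 = 1.137 mg/L.
After input B: C = (17.39·1.137 + 0.0207·8.35) / 17.41 = 1.146 mg/L.
After input C: C = (17.41·1.146 + 0.607·14) / 18.02 = 1.579 mg/L.

1.58 mg/L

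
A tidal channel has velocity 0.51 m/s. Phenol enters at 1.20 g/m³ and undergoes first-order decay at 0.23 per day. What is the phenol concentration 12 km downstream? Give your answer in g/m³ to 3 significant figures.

1.13 g/m³

Travel time t = 12 km / 0.51 m/s = 1.2e+04/0.51 = 2.353e+04 s = 0.2723 d.
First-order decay: C = 1.20·exp(−0.23·0.2723) = 1.20·0.9393 = 1.127 g/m³.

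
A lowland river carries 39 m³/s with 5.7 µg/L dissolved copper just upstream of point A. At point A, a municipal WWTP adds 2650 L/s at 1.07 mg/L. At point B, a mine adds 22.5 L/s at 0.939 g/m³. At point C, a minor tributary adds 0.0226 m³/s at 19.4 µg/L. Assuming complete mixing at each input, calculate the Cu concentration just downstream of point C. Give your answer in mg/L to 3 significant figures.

5.7 µg/L = 0.0057 mg/L.
2650 L/s = 2.65 m³/s.
After input A: C = (39·0.0057 + 2.65·1.07) / 41.65 = 0.07342 mg/L.
22.5 L/s = 0.0225 m³/s.
After input B: C = (41.65·0.07342 + 0.0225·0.939) / 41.67 = 0.07388 mg/L.
19.4 µg/L = 0.0194 mg/L.
After input C: C = (41.67·0.07388 + 0.0226·0.0194) / 41.7 = 0.07385 mg/L.

0.0739 mg/L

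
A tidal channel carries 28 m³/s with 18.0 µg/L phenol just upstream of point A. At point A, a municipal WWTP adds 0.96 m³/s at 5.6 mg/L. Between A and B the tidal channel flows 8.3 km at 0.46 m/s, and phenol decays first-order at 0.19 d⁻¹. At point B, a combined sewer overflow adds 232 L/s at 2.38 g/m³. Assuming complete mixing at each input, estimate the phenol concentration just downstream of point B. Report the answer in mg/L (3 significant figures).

18.0 µg/L = 0.018 mg/L.
After input A: C = (28·0.018 + 0.96·5.6) / 28.96 = 0.203 mg/L.
Over the 8.3 km reach to input B (t = 1.804e+04 s = 0.2088 d), decay gives C = 0.203·exp(−0.19·0.2088) = 0.1951 mg/L.
232 L/s = 0.232 m³/s.
After input B: C = (28.96·0.1951 + 0.232·2.38) / 29.19 = 0.2125 mg/L.

0.213 mg/L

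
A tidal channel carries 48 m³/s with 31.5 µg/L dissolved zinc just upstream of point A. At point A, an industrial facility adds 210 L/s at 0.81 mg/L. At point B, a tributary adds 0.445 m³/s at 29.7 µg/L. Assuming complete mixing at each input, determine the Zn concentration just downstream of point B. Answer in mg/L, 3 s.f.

31.5 µg/L = 0.0315 mg/L.
210 L/s = 0.21 m³/s.
After input A: C = (48·0.0315 + 0.21·0.81) / 48.21 = 0.03489 mg/L.
29.7 µg/L = 0.0297 mg/L.
After input B: C = (48.21·0.03489 + 0.445·0.0297) / 48.66 = 0.03484 mg/L.

0.0348 mg/L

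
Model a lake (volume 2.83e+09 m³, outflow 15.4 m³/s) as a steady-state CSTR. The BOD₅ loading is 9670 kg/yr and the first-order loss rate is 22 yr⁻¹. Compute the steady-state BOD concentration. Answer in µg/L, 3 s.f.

0.154 µg/L

Outflow Q = 15.4 m³/s × 3.156e+07 s/yr = 4.86e+08 m³/yr.
Steady-state CSTR mass balance: W = Q·C + k·V·C, so C = W/(Q + kV).
Q + kV = 4.86e+08 + 22·2.83e+09 = 6.275e+10 m³/yr.
C = 9670/6.275e+10 = 1.541e-07 kg/m³ = 0.0001541 mg/L = 0.1541 µg/L.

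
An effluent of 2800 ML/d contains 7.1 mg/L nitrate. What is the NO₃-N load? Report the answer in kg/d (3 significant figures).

19900 kg/d

2800 ML/d = 32.41 m³/s.
Mass flux = Q·C = 32.41 m³/s × 7.1 g/m³ = 230.1 g/s.
= 230.1 g/s × 86.4 = 1.988e+04 kg/d.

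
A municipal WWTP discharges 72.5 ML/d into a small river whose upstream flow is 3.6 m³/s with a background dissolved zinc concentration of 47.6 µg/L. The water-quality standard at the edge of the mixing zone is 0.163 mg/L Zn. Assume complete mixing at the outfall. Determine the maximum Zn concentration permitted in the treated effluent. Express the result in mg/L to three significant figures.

72.5 ML/d = 0.8391 m³/s.
47.6 µg/L = 0.0476 mg/L.
Mass balance: 0.163·4.439 = 0.8391·Cₑ + 3.6·0.0476.
Cₑ = (0.7236 − 0.1714) / 0.8391 = 0.6581 mg/L.

0.658 mg/L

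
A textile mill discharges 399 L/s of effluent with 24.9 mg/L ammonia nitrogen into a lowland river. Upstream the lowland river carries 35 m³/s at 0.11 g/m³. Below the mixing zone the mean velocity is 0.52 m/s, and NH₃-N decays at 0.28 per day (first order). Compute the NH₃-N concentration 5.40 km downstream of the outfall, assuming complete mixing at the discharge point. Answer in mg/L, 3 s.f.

0.377 mg/L

399 L/s = 0.399 m³/s.
After complete mixing, C₀ = (0.399·24.9 + 35·0.11) / 35.4 = 0.3894 mg/L.
Travel time t = 5400 m / 0.52 m/s = 1.038e+04 s = 0.1202 d.
C = 0.3894·exp(−0.28·0.1202) = 0.3894·0.9669 = 0.3765 mg/L.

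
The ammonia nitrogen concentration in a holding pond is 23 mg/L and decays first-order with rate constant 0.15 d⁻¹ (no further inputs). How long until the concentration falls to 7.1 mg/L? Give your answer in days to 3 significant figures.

7.84 d

t = ln(C₀/C)/k = ln(23/7.1)/0.15 = 1.175/0.15 = 7.836 d.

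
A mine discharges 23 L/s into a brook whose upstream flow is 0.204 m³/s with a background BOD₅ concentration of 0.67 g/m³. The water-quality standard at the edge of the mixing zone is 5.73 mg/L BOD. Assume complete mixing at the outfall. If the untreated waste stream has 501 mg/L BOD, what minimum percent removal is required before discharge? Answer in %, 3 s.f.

89.9 %

23 L/s = 0.023 m³/s.
Mass balance: 5.73·0.227 = 0.023·Cₑ + 0.204·0.67.
Cₑ = (1.301 − 0.1367) / 0.023 = 50.61 mg/L.
Required removal = 1 − 50.61/501 = 89.9 %.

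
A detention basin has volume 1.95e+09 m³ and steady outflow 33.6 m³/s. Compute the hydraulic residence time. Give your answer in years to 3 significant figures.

Q = 33.6 m³/s × 3.156e+07 s/yr = 1.06e+09 m³/yr.
Hydraulic residence time τ = V/Q = 1.95e+09/1.06e+09 = 1.839 yr.

1.84 yr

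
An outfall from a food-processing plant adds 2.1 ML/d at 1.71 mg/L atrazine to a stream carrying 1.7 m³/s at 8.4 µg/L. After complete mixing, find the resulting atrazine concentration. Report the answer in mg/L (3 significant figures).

2.1 ML/d = 0.02431 m³/s.
8.4 µg/L = 0.0084 mg/L.
Flow-weighted mixing gives C = (0.02431·1.71 + 1.7·0.0084) / (0.02431 + 1.7) = 0.05584/1.724 = 0.03239 mg/L.

0.0324 mg/L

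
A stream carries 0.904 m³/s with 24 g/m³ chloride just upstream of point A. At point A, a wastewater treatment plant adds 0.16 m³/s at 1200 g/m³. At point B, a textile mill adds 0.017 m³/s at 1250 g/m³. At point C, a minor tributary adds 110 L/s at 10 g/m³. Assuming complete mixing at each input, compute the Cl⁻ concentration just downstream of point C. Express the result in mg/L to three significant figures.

198 mg/L

After input A: C = (0.904·24 + 0.16·1200) / 1.064 = 200.8 mg/L.
After input B: C = (1.064·200.8 + 0.017·1250) / 1.081 = 217.3 mg/L.
110 L/s = 0.11 m³/s.
After input C: C = (1.081·217.3 + 0.11·10) / 1.191 = 198.2 mg/L.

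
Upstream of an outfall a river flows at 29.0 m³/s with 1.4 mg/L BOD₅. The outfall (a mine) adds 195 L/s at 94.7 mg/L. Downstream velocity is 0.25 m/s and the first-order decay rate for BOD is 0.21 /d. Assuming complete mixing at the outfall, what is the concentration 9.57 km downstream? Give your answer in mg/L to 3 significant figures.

1.84 mg/L

195 L/s = 0.195 m³/s.
After complete mixing, C₀ = (0.195·94.7 + 29·1.4) / 29.2 = 2.023 mg/L.
Travel time t = 9570 m / 0.25 m/s = 3.828e+04 s = 0.4431 d.
C = 2.023·exp(−0.21·0.4431) = 2.023·0.9112 = 1.843 mg/L.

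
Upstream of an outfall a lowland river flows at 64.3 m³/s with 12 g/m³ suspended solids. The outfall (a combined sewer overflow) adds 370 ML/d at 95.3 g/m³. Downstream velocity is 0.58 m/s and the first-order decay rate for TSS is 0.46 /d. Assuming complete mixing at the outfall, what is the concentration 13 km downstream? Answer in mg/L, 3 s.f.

15.3 mg/L

370 ML/d = 4.282 m³/s.
After complete mixing, C₀ = (4.282·95.3 + 64.3·12) / 68.58 = 17.2 mg/L.
Travel time t = 1.3e+04 m / 0.58 m/s = 2.241e+04 s = 0.2594 d.
C = 17.2·exp(−0.46·0.2594) = 17.2·0.8875 = 15.27 mg/L.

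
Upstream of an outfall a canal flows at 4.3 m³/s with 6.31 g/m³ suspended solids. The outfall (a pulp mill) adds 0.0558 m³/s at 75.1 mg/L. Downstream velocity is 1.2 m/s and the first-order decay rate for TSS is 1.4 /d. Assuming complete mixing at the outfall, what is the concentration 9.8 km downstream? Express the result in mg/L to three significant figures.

6.30 mg/L

After complete mixing, C₀ = (0.0558·75.1 + 4.3·6.31) / 4.356 = 7.191 mg/L.
Travel time t = 9800 m / 1.2 m/s = 8167 s = 0.09452 d.
C = 7.191·exp(−1.4·0.09452) = 7.191·0.8761 = 6.3 mg/L.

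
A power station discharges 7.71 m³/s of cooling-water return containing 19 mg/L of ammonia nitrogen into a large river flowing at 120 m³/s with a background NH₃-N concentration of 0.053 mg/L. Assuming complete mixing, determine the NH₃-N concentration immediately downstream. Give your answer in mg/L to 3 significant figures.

Conservation of mass across the mixing zone: C = (7.71·19 + 120·0.053) / (7.71 + 120) = 152.9/127.7 = 1.197 mg/L.

1.20 mg/L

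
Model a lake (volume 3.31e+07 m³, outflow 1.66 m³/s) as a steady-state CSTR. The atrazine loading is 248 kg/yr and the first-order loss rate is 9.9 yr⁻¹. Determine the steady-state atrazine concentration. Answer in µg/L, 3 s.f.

Outflow Q = 1.66 m³/s × 3.156e+07 s/yr = 5.239e+07 m³/yr.
Steady-state CSTR mass balance: W = Q·C + k·V·C, so C = W/(Q + kV).
Q + kV = 5.239e+07 + 9.9·3.31e+07 = 3.801e+08 m³/yr.
C = 248/3.801e+08 = 6.525e-07 kg/m³ = 0.0006525 mg/L = 0.6525 µg/L.

0.653 µg/L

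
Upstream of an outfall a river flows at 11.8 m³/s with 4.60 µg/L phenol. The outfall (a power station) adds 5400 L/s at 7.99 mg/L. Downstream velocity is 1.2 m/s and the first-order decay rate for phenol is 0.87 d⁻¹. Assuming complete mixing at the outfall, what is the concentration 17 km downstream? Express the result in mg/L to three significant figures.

2.18 mg/L

5400 L/s = 5.4 m³/s.
4.60 µg/L = 0.0046 mg/L.
After complete mixing, C₀ = (5.4·7.99 + 11.8·0.0046) / 17.2 = 2.512 mg/L.
Travel time t = 1.7e+04 m / 1.2 m/s = 1.417e+04 s = 0.164 d.
C = 2.512·exp(−0.87·0.164) = 2.512·0.8671 = 2.178 mg/L.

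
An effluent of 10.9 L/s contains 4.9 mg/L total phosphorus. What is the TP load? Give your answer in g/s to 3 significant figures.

10.9 L/s = 0.0109 m³/s.
Mass flux = Q·C = 0.0109 m³/s × 4.9 g/m³ = 0.05341 g/s.

0.0534 g/s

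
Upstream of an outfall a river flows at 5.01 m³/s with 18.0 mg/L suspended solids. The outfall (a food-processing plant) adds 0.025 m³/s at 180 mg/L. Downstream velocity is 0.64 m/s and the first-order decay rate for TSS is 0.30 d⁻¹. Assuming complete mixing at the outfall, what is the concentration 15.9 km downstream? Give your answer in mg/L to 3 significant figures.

17.3 mg/L

After complete mixing, C₀ = (0.025·180 + 5.01·18) / 5.035 = 18.8 mg/L.
Travel time t = 1.59e+04 m / 0.64 m/s = 2.484e+04 s = 0.2875 d.
C = 18.8·exp(−0.30·0.2875) = 18.8·0.9174 = 17.25 mg/L.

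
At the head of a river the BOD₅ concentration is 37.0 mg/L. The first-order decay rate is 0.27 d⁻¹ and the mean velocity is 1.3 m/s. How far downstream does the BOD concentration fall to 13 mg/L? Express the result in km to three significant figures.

From C = C₀·e^(−kt), t = ln(C₀/C)/k = ln(37.0/13)/0.27 = 1.046/0.27 = 3.874 d.
Distance = v·t = 1.3 m/s × 3.347e+05 s = 4.351e+05 m = 435.1 km.

435 km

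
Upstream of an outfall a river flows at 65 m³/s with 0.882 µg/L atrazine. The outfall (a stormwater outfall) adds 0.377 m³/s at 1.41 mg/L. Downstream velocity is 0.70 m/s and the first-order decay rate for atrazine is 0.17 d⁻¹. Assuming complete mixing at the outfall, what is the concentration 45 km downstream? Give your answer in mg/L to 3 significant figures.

0.00794 mg/L

0.882 µg/L = 0.000882 mg/L.
After complete mixing, C₀ = (0.377·1.41 + 65·0.000882) / 65.38 = 0.009008 mg/L.
Travel time t = 4.5e+04 m / 0.70 m/s = 6.429e+04 s = 0.744 d.
C = 0.009008·exp(−0.17·0.744) = 0.009008·0.8812 = 0.007937 mg/L.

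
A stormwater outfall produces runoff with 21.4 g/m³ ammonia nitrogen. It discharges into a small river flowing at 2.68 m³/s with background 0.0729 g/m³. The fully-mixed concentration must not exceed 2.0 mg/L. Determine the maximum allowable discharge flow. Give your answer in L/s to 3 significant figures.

266 L/s

Mass balance at complete mixing: C_std·(Q_w + Q_r) = Q_w·C_e + Q_r·C_b.
Rearranging, Q_w = Q_r·(C_std − C_b)/(C_e − C_std) = 2.68·(2 − 0.0729) / (21.4 − 2) = 0.2662 m³/s.
= 266.2 L/s.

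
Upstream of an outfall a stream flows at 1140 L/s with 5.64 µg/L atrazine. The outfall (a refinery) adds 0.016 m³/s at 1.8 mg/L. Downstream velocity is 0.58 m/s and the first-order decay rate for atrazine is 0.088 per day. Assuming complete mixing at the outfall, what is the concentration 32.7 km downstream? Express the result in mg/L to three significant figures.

1140 L/s = 1.14 m³/s.
5.64 µg/L = 0.00564 mg/L.
After complete mixing, C₀ = (0.016·1.8 + 1.14·0.00564) / 1.156 = 0.03048 mg/L.
Travel time t = 3.27e+04 m / 0.58 m/s = 5.638e+04 s = 0.6525 d.
C = 0.03048·exp(−0.088·0.6525) = 0.03048·0.9442 = 0.02877 mg/L.

0.0288 mg/L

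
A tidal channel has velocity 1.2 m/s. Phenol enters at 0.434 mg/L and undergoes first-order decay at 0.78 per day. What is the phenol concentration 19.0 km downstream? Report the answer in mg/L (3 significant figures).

0.376 mg/L

Travel time t = 19.0 km / 1.2 m/s = 1.9e+04/1.2 = 1.583e+04 s = 0.1833 d.
First-order decay: C = 0.434·exp(−0.78·0.1833) = 0.434·0.8668 = 0.3762 mg/L.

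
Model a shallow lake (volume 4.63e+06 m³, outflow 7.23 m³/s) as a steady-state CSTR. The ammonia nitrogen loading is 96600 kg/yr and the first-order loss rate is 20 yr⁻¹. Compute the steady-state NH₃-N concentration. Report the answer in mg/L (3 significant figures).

0.301 mg/L

Outflow Q = 7.23 m³/s × 3.156e+07 s/yr = 2.282e+08 m³/yr.
Steady-state CSTR mass balance: W = Q·C + k·V·C, so C = W/(Q + kV).
Q + kV = 2.282e+08 + 20·4.63e+06 = 3.208e+08 m³/yr.
C = 96600/3.208e+08 = 0.0003012 kg/m³ = 0.3012 mg/L.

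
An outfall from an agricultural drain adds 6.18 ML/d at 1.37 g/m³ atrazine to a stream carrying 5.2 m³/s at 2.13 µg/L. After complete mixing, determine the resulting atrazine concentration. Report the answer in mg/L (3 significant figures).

0.0207 mg/L

6.18 ML/d = 0.07153 m³/s.
2.13 µg/L = 0.00213 mg/L.
Conservation of mass across the mixing zone: C = (0.07153·1.37 + 5.2·0.00213) / (0.07153 + 5.2) = 0.1091/5.272 = 0.02069 mg/L.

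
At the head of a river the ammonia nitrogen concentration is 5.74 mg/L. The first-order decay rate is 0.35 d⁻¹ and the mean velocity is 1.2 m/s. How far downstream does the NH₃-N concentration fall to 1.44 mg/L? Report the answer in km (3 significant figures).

From C = C₀·e^(−kt), t = ln(C₀/C)/k = ln(5.74/1.44)/0.35 = 1.383/0.35 = 3.951 d.
Distance = v·t = 1.2 m/s × 3.414e+05 s = 4.096e+05 m = 409.6 km.

410 km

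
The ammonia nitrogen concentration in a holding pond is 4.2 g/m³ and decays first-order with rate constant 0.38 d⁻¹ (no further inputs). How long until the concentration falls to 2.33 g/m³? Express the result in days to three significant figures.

1.55 d

t = ln(C₀/C)/k = ln(4.2/2.33)/0.38 = 0.5892/0.38 = 1.551 d.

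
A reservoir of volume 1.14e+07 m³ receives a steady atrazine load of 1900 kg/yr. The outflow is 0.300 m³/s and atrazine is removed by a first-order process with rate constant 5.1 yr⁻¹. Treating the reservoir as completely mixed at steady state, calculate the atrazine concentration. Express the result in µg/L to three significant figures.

28.1 µg/L

Outflow Q = 0.300 m³/s × 3.156e+07 s/yr = 9.467e+06 m³/yr.
Steady-state CSTR mass balance: W = Q·C + k·V·C, so C = W/(Q + kV).
Q + kV = 9.467e+06 + 5.1·1.14e+07 = 6.761e+07 m³/yr.
C = 1900/6.761e+07 = 2.81e-05 kg/m³ = 0.0281 mg/L = 28.1 µg/L.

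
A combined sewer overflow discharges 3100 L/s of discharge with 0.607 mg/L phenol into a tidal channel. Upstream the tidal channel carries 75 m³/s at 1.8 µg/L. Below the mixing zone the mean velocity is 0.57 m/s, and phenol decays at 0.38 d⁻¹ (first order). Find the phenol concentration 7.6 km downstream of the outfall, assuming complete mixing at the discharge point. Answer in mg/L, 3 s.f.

3100 L/s = 3.1 m³/s.
1.8 µg/L = 0.0018 mg/L.
After complete mixing, C₀ = (3.1·0.607 + 75·0.0018) / 78.1 = 0.02582 mg/L.
Travel time t = 7600 m / 0.57 m/s = 1.333e+04 s = 0.1543 d.
C = 0.02582·exp(−0.38·0.1543) = 0.02582·0.943 = 0.02435 mg/L.

0.0244 mg/L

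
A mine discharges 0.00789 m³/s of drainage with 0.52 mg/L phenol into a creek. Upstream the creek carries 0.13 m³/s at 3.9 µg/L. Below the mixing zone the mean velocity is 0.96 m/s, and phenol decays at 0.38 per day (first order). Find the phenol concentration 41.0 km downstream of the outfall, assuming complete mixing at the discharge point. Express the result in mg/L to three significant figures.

0.0277 mg/L

3.9 µg/L = 0.0039 mg/L.
After complete mixing, C₀ = (0.00789·0.52 + 0.13·0.0039) / 0.1379 = 0.03343 mg/L.
Travel time t = 4.1e+04 m / 0.96 m/s = 4.271e+04 s = 0.4943 d.
C = 0.03343·exp(−0.38·0.4943) = 0.03343·0.8287 = 0.02771 mg/L.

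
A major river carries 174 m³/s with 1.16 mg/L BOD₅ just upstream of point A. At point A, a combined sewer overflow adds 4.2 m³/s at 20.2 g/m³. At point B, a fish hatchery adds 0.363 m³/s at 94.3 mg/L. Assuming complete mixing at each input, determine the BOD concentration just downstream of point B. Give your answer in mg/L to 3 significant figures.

After input A: C = (174·1.16 + 4.2·20.2) / 178.2 = 1.609 mg/L.
After input B: C = (178.2·1.609 + 0.363·94.3) / 178.6 = 1.797 mg/L.

1.80 mg/L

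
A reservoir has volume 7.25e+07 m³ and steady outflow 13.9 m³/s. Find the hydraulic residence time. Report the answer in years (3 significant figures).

Q = 13.9 m³/s × 3.156e+07 s/yr = 4.387e+08 m³/yr.
Hydraulic residence time τ = V/Q = 7.25e+07/4.387e+08 = 0.1653 yr.

0.165 yr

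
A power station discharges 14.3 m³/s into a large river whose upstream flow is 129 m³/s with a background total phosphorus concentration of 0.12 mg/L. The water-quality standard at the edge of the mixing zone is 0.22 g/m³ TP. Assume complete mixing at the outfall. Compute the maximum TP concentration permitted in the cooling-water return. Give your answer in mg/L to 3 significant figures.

Mass balance: 0.22·143.3 = 14.3·Cₑ + 129·0.12.
Cₑ = (31.53 − 15.48) / 14.3 = 1.122 mg/L.

1.12 mg/L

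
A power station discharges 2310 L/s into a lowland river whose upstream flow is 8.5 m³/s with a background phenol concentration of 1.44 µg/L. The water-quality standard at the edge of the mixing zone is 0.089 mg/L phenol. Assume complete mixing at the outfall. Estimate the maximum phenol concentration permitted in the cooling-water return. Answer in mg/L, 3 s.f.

0.411 mg/L

2310 L/s = 2.31 m³/s.
1.44 µg/L = 0.00144 mg/L.
Mass balance: 0.089·10.81 = 2.31·Cₑ + 8.5·0.00144.
Cₑ = (0.9621 − 0.01224) / 2.31 = 0.4112 mg/L.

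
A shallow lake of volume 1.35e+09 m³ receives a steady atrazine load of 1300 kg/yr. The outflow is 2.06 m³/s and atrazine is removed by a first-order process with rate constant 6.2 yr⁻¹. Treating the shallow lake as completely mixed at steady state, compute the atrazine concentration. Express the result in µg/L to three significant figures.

Outflow Q = 2.06 m³/s × 3.156e+07 s/yr = 6.501e+07 m³/yr.
Steady-state CSTR mass balance: W = Q·C + k·V·C, so C = W/(Q + kV).
Q + kV = 6.501e+07 + 6.2·1.35e+09 = 8.435e+09 m³/yr.
C = 1300/8.435e+09 = 1.541e-07 kg/m³ = 0.0001541 mg/L = 0.1541 µg/L.

0.154 µg/L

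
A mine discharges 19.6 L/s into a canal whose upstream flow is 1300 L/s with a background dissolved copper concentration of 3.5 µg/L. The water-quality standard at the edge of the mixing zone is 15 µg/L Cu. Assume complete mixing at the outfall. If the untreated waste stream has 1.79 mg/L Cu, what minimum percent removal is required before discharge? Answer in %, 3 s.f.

19.6 L/s = 0.0196 m³/s.
1300 L/s = 1.3 m³/s.
3.5 µg/L = 0.0035 mg/L.
15 µg/L = 0.015 mg/L.
Mass balance: 0.015·1.32 = 0.0196·Cₑ + 1.3·0.0035.
Cₑ = (0.01979 − 0.00455) / 0.0196 = 0.7778 mg/L.
Required removal = 1 − 0.7778/1.79 = 56.55 %.

56.5 %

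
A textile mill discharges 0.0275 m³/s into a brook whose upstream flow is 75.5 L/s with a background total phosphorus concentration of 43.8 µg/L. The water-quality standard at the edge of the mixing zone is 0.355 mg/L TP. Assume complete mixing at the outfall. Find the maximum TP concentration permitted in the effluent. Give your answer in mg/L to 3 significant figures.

75.5 L/s = 0.0755 m³/s.
43.8 µg/L = 0.0438 mg/L.
Mass balance: 0.355·0.103 = 0.0275·Cₑ + 0.0755·0.0438.
Cₑ = (0.03656 − 0.003307) / 0.0275 = 1.209 mg/L.

1.21 mg/L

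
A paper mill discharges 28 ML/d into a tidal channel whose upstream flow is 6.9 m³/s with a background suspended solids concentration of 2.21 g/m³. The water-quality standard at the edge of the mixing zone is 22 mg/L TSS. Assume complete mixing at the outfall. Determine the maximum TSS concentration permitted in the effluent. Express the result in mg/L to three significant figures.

28 ML/d = 0.3241 m³/s.
Mass balance: 22·7.224 = 0.3241·Cₑ + 6.9·2.21.
Cₑ = (158.9 − 15.25) / 0.3241 = 443.4 mg/L.

443 mg/L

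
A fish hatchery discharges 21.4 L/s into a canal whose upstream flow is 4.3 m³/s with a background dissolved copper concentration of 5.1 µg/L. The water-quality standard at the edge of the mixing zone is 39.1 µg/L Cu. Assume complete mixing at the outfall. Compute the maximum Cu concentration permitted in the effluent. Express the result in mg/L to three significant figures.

21.4 L/s = 0.0214 m³/s.
5.1 µg/L = 0.0051 mg/L.
39.1 µg/L = 0.0391 mg/L.
Mass balance: 0.0391·4.321 = 0.0214·Cₑ + 4.3·0.0051.
Cₑ = (0.169 − 0.02193) / 0.0214 = 6.871 mg/L.

6.87 mg/L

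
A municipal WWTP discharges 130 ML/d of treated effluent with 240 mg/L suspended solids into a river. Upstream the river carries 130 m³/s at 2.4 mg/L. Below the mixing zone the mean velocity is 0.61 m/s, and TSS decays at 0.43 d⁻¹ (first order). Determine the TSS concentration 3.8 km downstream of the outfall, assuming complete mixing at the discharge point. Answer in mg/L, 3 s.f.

130 ML/d = 1.505 m³/s.
After complete mixing, C₀ = (1.505·240 + 130·2.4) / 131.5 = 5.119 mg/L.
Travel time t = 3800 m / 0.61 m/s = 6230 s = 0.0721 d.
C = 5.119·exp(−0.43·0.0721) = 5.119·0.9695 = 4.962 mg/L.

4.96 mg/L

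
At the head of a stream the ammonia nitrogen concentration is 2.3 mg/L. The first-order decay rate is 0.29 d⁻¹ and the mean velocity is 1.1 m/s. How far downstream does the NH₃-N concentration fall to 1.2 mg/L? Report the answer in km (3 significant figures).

From C = C₀·e^(−kt), t = ln(C₀/C)/k = ln(2.3/1.2)/0.29 = 0.6506/0.29 = 2.243 d.
Distance = v·t = 1.1 m/s × 1.938e+05 s = 2.132e+05 m = 213.2 km.

213 km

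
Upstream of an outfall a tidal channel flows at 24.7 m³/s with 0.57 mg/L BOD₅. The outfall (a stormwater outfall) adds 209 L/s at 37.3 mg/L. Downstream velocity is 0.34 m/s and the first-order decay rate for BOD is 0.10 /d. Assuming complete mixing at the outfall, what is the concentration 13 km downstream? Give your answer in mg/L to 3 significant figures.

209 L/s = 0.209 m³/s.
After complete mixing, C₀ = (0.209·37.3 + 24.7·0.57) / 24.91 = 0.8782 mg/L.
Travel time t = 1.3e+04 m / 0.34 m/s = 3.824e+04 s = 0.4425 d.
C = 0.8782·exp(−0.10·0.4425) = 0.8782·0.9567 = 0.8402 mg/L.

0.840 mg/L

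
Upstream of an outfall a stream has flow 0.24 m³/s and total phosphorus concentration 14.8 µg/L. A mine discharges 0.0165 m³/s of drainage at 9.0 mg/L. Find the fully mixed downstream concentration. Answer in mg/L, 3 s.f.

14.8 µg/L = 0.0148 mg/L.
By mass balance at complete mixing, C = (0.0165·9 + 0.24·0.0148) / (0.0165 + 0.24) = 0.1521/0.2565 = 0.5928 mg/L.

0.593 mg/L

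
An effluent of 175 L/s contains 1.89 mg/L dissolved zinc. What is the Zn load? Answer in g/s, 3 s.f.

0.331 g/s

175 L/s = 0.175 m³/s.
Mass flux = Q·C = 0.175 m³/s × 1.89 g/m³ = 0.3307 g/s.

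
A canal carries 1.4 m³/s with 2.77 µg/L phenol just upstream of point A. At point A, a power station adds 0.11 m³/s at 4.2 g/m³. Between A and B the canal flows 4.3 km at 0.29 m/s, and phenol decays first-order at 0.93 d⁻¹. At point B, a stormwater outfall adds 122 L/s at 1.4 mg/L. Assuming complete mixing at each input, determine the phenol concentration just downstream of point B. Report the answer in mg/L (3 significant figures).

2.77 µg/L = 0.00277 mg/L.
After input A: C = (1.4·0.00277 + 0.11·4.2) / 1.51 = 0.3085 mg/L.
Over the 4.3 km reach to input B (t = 1.483e+04 s = 0.1716 d), decay gives C = 0.3085·exp(−0.93·0.1716) = 0.263 mg/L.
122 L/s = 0.122 m³/s.
After input B: C = (1.51·0.263 + 0.122·1.4) / 1.632 = 0.348 mg/L.

0.348 mg/L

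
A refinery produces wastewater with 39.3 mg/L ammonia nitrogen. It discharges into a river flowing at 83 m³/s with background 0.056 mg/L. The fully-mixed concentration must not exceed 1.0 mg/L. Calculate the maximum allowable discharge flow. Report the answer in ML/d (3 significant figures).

177 ML/d

Mass balance at complete mixing: C_std·(Q_w + Q_r) = Q_w·C_e + Q_r·C_b.
Rearranging, Q_w = Q_r·(C_std − C_b)/(C_e − C_std) = 83·(1 − 0.056) / (39.3 − 1) = 2.046 m³/s.
= 176.8 ML/d.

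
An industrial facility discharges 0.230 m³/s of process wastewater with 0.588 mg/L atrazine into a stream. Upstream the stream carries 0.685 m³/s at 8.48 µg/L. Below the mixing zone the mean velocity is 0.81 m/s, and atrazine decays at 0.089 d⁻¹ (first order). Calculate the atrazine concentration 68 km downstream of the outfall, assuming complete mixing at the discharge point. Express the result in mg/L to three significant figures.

0.141 mg/L

8.48 µg/L = 0.00848 mg/L.
After complete mixing, C₀ = (0.23·0.588 + 0.685·0.00848) / 0.915 = 0.1542 mg/L.
Travel time t = 6.8e+04 m / 0.81 m/s = 8.395e+04 s = 0.9717 d.
C = 0.1542·exp(−0.089·0.9717) = 0.1542·0.9172 = 0.1414 mg/L.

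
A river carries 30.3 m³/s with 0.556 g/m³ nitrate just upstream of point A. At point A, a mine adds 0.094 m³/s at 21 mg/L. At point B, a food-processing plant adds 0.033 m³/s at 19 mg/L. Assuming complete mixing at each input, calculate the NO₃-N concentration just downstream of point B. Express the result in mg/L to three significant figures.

After input A: C = (30.3·0.556 + 0.094·21) / 30.39 = 0.6192 mg/L.
After input B: C = (30.39·0.6192 + 0.033·19) / 30.43 = 0.6392 mg/L.

0.639 mg/L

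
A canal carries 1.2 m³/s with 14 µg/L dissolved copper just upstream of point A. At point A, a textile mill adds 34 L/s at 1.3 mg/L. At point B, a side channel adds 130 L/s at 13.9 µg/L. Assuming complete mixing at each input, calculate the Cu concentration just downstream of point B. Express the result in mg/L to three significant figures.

0.0460 mg/L

14 µg/L = 0.014 mg/L.
34 L/s = 0.034 m³/s.
After input A: C = (1.2·0.014 + 0.034·1.3) / 1.234 = 0.04943 mg/L.
130 L/s = 0.13 m³/s.
13.9 µg/L = 0.0139 mg/L.
After input B: C = (1.234·0.04943 + 0.13·0.0139) / 1.364 = 0.04605 mg/L.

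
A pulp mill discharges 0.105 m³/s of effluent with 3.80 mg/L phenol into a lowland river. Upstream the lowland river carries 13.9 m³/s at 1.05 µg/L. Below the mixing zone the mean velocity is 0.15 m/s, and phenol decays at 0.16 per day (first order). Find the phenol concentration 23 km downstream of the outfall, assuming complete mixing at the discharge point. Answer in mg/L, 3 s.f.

0.0222 mg/L

1.05 µg/L = 0.00105 mg/L.
After complete mixing, C₀ = (0.105·3.8 + 13.9·0.00105) / 14.01 = 0.02953 mg/L.
Travel time t = 2.3e+04 m / 0.15 m/s = 1.533e+05 s = 1.775 d.
C = 0.02953·exp(−0.16·1.775) = 0.02953·0.7528 = 0.02223 mg/L.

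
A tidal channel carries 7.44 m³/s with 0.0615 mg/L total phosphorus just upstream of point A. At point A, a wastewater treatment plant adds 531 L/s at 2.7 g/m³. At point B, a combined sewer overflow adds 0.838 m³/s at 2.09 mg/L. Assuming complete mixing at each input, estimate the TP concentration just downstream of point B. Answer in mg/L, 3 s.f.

0.414 mg/L

531 L/s = 0.531 m³/s.
After input A: C = (7.44·0.0615 + 0.531·2.7) / 7.971 = 0.2373 mg/L.
After input B: C = (7.971·0.2373 + 0.838·2.09) / 8.809 = 0.4135 mg/L.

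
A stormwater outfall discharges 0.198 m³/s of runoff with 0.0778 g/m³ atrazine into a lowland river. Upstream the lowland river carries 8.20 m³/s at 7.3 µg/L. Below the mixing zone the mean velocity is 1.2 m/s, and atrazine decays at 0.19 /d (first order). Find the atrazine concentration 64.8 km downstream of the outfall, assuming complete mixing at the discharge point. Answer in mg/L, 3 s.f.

0.00796 mg/L

7.3 µg/L = 0.0073 mg/L.
After complete mixing, C₀ = (0.198·0.0778 + 8.2·0.0073) / 8.398 = 0.008962 mg/L.
Travel time t = 6.48e+04 m / 1.2 m/s = 5.4e+04 s = 0.625 d.
C = 0.008962·exp(−0.19·0.625) = 0.008962·0.888 = 0.007959 mg/L.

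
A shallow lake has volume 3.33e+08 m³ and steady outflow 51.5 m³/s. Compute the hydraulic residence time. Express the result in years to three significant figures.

0.205 yr

Q = 51.5 m³/s × 3.156e+07 s/yr = 1.625e+09 m³/yr.
Hydraulic residence time τ = V/Q = 3.33e+08/1.625e+09 = 0.2049 yr.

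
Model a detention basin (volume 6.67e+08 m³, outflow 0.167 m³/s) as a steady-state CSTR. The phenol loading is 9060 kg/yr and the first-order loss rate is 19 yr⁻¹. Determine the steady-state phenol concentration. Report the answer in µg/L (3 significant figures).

Outflow Q = 0.167 m³/s × 3.156e+07 s/yr = 5.27e+06 m³/yr.
Steady-state CSTR mass balance: W = Q·C + k·V·C, so C = W/(Q + kV).
Q + kV = 5.27e+06 + 19·6.67e+08 = 1.268e+10 m³/yr.
C = 9060/1.268e+10 = 7.146e-07 kg/m³ = 0.0007146 mg/L = 0.7146 µg/L.

0.715 µg/L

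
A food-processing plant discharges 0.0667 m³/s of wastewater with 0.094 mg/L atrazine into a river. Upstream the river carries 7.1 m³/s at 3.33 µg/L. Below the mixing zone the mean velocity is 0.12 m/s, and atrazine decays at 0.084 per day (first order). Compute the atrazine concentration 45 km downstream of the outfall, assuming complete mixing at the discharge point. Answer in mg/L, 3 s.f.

3.33 µg/L = 0.00333 mg/L.
After complete mixing, C₀ = (0.0667·0.094 + 7.1·0.00333) / 7.167 = 0.004174 mg/L.
Travel time t = 4.5e+04 m / 0.12 m/s = 3.75e+05 s = 4.34 d.
C = 0.004174·exp(−0.084·4.34) = 0.004174·0.6945 = 0.002899 mg/L.

0.00290 mg/L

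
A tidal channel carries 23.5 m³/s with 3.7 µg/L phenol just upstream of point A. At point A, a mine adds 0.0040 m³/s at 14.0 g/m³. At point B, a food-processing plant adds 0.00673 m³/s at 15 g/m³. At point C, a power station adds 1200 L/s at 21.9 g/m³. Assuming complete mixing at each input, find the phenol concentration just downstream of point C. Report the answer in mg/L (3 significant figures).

3.7 µg/L = 0.0037 mg/L.
After input A: C = (23.5·0.0037 + 0.004·14) / 23.5 = 0.006082 mg/L.
After input B: C = (23.5·0.006082 + 0.00673·15) / 23.51 = 0.01037 mg/L.
1200 L/s = 1.2 m³/s.
After input C: C = (23.51·0.01037 + 1.2·21.9) / 24.71 = 1.073 mg/L.

1.07 mg/L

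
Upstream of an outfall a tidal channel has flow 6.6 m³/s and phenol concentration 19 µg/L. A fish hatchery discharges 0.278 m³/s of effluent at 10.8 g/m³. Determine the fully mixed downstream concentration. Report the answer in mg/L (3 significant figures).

19 µg/L = 0.019 mg/L.
By mass balance at complete mixing, C = (0.278·10.8 + 6.6·0.019) / (0.278 + 6.6) = 3.128/6.878 = 0.4548 mg/L.

0.455 mg/L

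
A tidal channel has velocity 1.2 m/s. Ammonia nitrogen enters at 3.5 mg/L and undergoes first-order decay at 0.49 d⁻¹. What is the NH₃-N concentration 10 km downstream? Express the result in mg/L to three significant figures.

Travel time t = 10 km / 1.2 m/s = 1e+04/1.2 = 8333 s = 0.09645 d.
First-order decay: C = 3.5·exp(−0.49·0.09645) = 3.5·0.9538 = 3.338 mg/L.

3.34 mg/L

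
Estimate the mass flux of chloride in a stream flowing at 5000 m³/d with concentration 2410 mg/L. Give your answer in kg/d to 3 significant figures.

12000 kg/d

5000 m³/d = 0.05787 m³/s.
Mass flux = Q·C = 0.05787 m³/s × 2410 g/m³ = 139.5 g/s.
= 139.5 g/s × 86.4 = 1.205e+04 kg/d.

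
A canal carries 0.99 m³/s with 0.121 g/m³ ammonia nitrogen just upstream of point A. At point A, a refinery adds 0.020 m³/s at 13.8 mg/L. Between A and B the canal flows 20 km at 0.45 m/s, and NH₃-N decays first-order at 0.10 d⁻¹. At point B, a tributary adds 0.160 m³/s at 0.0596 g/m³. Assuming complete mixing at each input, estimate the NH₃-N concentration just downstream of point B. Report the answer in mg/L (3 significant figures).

After input A: C = (0.99·0.121 + 0.02·13.8) / 1.01 = 0.3919 mg/L.
Over the 20 km reach to input B (t = 4.444e+04 s = 0.5144 d), decay gives C = 0.3919·exp(−0.10·0.5144) = 0.3722 mg/L.
After input B: C = (1.01·0.3722 + 0.16·0.0596) / 1.17 = 0.3295 mg/L.

0.329 mg/L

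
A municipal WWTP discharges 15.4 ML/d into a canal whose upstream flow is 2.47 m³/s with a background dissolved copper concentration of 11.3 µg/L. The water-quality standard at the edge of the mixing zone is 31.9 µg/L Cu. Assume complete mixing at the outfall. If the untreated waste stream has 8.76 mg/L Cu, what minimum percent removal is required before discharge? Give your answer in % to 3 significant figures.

96.4 %

15.4 ML/d = 0.1782 m³/s.
11.3 µg/L = 0.0113 mg/L.
31.9 µg/L = 0.0319 mg/L.
Mass balance: 0.0319·2.648 = 0.1782·Cₑ + 2.47·0.0113.
Cₑ = (0.08448 − 0.02791) / 0.1782 = 0.3174 mg/L.
Required removal = 1 − 0.3174/8.76 = 96.38 %.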